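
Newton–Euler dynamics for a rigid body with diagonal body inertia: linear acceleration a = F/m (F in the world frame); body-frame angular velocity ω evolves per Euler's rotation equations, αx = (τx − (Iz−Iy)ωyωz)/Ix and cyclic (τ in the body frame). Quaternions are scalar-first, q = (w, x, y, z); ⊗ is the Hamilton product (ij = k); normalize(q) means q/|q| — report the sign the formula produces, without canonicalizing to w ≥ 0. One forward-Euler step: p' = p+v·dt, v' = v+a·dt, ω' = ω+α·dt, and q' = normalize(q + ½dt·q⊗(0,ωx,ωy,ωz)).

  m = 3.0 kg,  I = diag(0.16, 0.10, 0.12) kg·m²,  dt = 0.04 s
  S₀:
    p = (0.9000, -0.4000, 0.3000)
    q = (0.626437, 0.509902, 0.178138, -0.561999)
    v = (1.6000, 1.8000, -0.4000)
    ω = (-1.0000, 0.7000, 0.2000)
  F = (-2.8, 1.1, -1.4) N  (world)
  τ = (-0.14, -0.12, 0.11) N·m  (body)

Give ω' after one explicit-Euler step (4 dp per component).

ω' = (-1.0357, 0.6552, 0.2227)

gyro term ω×Iω = (0.0028, -0.0080, 0.0420)
angular accel α = (-0.8925, -1.1200, 0.5667)
ω + α·dt = (-1.0357, 0.6552, 0.2227)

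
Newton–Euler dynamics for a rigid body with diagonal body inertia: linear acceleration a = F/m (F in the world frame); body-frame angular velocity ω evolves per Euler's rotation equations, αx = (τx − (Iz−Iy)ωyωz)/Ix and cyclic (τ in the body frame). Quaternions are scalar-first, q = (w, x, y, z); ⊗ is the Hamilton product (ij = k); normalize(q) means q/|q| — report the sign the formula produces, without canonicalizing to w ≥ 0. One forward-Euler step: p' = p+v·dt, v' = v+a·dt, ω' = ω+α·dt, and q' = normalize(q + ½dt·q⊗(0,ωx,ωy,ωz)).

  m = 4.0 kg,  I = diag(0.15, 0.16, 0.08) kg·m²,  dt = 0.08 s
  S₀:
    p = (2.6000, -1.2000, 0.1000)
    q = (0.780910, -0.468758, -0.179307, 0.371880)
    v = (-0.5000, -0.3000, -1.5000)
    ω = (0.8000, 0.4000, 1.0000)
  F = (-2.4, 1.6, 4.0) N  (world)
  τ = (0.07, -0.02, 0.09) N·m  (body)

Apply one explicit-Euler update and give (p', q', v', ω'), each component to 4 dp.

p' = (2.5600, -1.2240, -0.0200)
q' = (0.7828, -0.4562, -0.1360, 0.4008)
v' = (-0.5480, -0.2680, -1.4200)
ω' = (0.8544, 0.3620, 1.0868)

p' = p + v·dt = (2.5600, -1.2240, -0.0200)
new velocity v' = (-0.5480, -0.2680, -1.4200)
ω×(Iω) gyroscopic = (-0.0320, 0.0560, 0.0032)
angular accel α = (0.6800, -0.4750, 1.0850)
ω' = ω + α·dt = (0.8544, 0.3620, 1.0868)
2q̇ = q⊗(0,ω) = (0.0748492, 0.2966690, 1.0786260, 0.7368524)
q + ½dt·q⊗(0,ω), renormalized = (0.7828, -0.4562, -0.1360, 0.4008)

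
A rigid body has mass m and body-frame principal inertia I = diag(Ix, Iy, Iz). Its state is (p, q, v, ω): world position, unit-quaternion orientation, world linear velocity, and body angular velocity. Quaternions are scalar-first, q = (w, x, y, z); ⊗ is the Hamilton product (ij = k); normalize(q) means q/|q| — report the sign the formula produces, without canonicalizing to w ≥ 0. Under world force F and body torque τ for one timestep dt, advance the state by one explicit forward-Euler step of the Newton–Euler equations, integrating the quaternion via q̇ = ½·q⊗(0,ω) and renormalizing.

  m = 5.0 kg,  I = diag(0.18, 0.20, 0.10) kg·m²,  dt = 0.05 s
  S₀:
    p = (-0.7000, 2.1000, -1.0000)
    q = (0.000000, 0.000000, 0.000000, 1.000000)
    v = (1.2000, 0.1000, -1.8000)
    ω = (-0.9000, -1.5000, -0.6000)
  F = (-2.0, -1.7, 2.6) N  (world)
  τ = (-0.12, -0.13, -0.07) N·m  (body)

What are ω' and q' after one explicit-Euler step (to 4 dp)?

ω' = (-0.9083, -1.5433, -0.6485)
q' = (0.0150, 0.0375, -0.0225, 0.9989)

gyro term ω×Iω = (-0.0900, 0.0432, 0.0270)
angular accel α = (-0.1667, -0.8660, -0.9700)
new body rate ω' = (-0.9083, -1.5433, -0.6485)
Hamilton product q⊗(0,ω) = (0.6000000, 1.5000000, -0.9000000, 0.0000000)
q + ½dt·q⊗(0,ω), renormalized = (0.0150, 0.0375, -0.0225, 0.9989)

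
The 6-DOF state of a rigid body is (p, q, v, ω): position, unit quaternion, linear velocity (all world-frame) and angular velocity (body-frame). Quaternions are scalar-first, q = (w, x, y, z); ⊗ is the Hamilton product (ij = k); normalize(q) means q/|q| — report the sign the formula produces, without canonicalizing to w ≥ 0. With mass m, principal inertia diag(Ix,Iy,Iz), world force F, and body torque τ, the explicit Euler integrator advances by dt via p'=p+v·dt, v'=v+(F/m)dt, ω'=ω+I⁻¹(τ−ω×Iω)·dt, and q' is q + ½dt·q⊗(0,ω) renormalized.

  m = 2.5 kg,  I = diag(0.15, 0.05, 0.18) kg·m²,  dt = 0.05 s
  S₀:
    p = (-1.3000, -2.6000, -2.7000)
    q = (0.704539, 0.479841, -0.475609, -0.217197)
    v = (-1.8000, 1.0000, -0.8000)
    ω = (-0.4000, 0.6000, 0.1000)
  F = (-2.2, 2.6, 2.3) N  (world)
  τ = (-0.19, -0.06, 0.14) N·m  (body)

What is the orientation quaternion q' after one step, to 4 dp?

q' = (0.7169, 0.4748, -0.4640, -0.2130)

Hamilton product q⊗(0,ω) = (0.4990215, -0.1990583, 0.4616181, 0.1681149)
q + ½dt·q⊗(0,ω), renormalized = (0.7169, 0.4748, -0.4640, -0.2130)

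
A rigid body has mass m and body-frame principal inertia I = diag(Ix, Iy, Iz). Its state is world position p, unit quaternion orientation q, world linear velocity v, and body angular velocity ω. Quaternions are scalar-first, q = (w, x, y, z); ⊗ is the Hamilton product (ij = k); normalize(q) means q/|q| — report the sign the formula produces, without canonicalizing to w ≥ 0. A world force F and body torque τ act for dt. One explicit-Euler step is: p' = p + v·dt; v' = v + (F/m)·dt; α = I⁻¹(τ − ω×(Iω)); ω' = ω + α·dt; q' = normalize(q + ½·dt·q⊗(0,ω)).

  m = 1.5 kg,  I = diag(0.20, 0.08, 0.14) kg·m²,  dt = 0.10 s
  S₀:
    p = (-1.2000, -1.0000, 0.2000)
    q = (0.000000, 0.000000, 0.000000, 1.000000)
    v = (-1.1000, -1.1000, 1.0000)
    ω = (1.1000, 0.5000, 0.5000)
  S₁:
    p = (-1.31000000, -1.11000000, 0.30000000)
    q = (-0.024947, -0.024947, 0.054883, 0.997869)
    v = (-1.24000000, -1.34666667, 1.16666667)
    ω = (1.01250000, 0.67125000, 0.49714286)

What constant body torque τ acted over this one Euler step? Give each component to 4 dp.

ω₁ − ω₀ = (-0.08750000, 0.17125000, -0.00285714)
ω₀×(Iω₀) = (0.0150, 0.0330, -0.0660)
τ = I·(Δω/dt) + ω₀×(Iω₀) = (-0.1600, 0.1700, -0.0700)

τ = (-0.1600, 0.1700, -0.0700)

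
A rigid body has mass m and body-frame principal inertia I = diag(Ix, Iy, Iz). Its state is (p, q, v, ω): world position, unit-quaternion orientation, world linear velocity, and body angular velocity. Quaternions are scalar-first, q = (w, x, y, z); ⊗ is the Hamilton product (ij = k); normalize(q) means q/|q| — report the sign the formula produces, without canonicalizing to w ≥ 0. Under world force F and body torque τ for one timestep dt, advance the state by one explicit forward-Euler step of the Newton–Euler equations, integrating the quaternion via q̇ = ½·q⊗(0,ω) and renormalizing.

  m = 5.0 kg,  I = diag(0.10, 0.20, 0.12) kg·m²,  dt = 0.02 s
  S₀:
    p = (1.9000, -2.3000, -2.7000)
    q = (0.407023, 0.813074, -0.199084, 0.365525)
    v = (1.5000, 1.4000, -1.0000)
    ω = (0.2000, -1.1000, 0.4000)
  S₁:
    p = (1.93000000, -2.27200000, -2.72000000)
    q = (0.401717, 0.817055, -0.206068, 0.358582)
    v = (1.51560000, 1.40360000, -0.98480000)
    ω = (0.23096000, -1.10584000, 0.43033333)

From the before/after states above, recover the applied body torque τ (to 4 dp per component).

τ = (0.1900, -0.0600, 0.1600)

Δω = ω₁−ω₀ = (0.03096000, -0.00584000, 0.03033333)
I·α + gyro = (0.1900, -0.0600, 0.1600)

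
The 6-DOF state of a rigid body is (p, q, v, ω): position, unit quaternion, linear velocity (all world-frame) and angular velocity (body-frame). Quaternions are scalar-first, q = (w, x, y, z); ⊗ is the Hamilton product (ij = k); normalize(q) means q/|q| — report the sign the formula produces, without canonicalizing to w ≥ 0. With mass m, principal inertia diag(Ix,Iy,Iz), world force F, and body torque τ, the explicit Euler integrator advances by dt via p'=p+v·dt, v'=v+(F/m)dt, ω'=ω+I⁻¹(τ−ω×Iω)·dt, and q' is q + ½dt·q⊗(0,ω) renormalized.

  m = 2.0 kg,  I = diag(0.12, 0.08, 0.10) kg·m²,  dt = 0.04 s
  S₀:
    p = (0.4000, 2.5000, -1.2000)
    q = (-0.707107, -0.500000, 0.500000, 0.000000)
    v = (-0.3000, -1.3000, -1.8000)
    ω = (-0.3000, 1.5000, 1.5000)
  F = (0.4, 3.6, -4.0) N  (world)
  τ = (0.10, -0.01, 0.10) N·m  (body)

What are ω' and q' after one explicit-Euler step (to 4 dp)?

gyro term ω×Iω = (0.0450, -0.0090, 0.0180)
(τ − ω×Iω)/I = (0.4583, -0.0125, 0.8200)
new body rate ω' = (-0.2817, 1.4995, 1.5328)
q⊗(0,ω) = (-0.9000000, 0.9621321, -0.3106605, -1.6606605)
q' = normalize(q + ½dt·q⊗(0,ω)) = (-0.7244, -0.4803, 0.4933, -0.0332)

ω' = (-0.2817, 1.4995, 1.5328)
q' = (-0.7244, -0.4803, 0.4933, -0.0332)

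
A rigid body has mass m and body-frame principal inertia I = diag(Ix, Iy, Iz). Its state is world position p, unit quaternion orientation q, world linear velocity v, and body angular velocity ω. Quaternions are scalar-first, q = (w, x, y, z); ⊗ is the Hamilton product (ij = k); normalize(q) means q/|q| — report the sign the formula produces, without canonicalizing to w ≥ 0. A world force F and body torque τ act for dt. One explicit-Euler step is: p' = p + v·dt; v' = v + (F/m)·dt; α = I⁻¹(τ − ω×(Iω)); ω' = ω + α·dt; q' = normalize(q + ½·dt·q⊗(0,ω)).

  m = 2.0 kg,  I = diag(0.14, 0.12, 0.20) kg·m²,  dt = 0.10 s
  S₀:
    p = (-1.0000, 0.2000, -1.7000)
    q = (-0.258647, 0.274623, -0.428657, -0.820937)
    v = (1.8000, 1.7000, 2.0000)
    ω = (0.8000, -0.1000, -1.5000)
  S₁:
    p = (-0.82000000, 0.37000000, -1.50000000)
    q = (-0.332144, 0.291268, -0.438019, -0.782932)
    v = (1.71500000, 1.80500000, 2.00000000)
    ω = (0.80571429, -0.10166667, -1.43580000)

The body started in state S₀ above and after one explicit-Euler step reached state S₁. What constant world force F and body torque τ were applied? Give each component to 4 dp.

F = (-1.7000, 2.1000, 0.0000)
τ = (0.0200, 0.0700, 0.1300)

Δv = v₁−v₀ = (-0.08500000, 0.10500000, 0.00000000)
F = m·Δv/dt = (-1.7000, 2.1000, 0.0000)
ω₁ − ω₀ = (0.00571429, -0.00166667, 0.06420000)
precession coupling = (0.0120, 0.0720, 0.0016)
τ = I·(Δω/dt) + ω₀×(Iω₀) = (0.0200, 0.0700, 0.1300)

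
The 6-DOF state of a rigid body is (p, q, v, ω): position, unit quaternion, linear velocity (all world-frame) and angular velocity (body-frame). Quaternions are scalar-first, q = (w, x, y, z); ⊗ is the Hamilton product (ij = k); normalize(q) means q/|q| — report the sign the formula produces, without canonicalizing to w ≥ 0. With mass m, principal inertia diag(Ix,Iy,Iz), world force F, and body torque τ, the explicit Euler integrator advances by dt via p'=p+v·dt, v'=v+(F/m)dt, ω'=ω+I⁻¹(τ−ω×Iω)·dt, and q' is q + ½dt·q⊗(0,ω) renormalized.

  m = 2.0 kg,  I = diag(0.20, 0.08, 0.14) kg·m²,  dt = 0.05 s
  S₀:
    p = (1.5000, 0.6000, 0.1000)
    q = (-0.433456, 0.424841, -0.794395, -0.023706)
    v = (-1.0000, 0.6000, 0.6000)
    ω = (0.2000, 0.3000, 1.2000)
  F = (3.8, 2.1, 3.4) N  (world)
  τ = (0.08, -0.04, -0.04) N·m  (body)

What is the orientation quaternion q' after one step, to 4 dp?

q' = (-0.4287, 0.3988, -0.8101, -0.0295)

q⊗(0,ω) = (0.1817975, -1.0328534, -0.6445872, -0.2338159)
updated quaternion q' = (-0.4287, 0.3988, -0.8101, -0.0295)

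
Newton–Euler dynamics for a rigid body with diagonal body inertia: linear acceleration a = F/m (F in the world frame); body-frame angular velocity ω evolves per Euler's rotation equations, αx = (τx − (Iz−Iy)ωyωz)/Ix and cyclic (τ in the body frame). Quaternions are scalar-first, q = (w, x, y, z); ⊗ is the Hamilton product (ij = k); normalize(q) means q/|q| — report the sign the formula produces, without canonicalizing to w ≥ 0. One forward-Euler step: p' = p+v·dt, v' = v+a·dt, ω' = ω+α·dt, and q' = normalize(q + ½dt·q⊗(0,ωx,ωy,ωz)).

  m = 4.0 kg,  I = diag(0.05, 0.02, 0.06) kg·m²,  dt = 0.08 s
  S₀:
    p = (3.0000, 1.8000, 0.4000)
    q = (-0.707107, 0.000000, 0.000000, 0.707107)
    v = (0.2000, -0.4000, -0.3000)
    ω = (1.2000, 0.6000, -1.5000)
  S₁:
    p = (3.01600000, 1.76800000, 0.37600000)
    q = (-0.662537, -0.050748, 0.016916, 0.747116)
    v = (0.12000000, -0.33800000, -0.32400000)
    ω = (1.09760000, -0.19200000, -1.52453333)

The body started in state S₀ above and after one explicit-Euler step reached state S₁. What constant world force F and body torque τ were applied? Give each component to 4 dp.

F = (-4.0000, 3.1000, -1.2000)
τ = (-0.1000, -0.1800, -0.0400)

ω₁ − ω₀ = (-0.10240000, -0.79200000, -0.02453333)
ω₀×(Iω₀) = (-0.0360, 0.0180, -0.0216)
τ = I·(Δω/dt) + ω₀×(Iω₀) = (-0.1000, -0.1800, -0.0400)
v₁ − v₀ = (-0.08000000, 0.06200000, -0.02400000)
F = m·Δv/dt = (-4.0000, 3.1000, -1.2000)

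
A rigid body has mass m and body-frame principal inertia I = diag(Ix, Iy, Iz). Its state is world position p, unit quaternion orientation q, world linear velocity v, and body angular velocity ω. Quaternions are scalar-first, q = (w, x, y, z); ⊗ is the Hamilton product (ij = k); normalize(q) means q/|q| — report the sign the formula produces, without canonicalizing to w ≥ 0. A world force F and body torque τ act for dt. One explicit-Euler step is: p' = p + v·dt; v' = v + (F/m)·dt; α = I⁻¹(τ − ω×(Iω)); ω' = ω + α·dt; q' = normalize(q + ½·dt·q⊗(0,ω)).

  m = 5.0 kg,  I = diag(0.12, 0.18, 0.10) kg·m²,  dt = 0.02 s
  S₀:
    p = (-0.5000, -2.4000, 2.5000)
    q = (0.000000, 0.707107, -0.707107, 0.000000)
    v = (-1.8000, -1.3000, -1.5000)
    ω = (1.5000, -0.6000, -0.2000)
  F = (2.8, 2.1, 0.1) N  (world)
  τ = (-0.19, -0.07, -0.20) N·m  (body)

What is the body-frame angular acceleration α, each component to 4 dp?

gyro term ω×Iω = (-0.0096, -0.0060, -0.0540)
(τ − ω×Iω)/I = (-1.5033, -0.3556, -1.4600)

α = (-1.5033, -0.3556, -1.4600)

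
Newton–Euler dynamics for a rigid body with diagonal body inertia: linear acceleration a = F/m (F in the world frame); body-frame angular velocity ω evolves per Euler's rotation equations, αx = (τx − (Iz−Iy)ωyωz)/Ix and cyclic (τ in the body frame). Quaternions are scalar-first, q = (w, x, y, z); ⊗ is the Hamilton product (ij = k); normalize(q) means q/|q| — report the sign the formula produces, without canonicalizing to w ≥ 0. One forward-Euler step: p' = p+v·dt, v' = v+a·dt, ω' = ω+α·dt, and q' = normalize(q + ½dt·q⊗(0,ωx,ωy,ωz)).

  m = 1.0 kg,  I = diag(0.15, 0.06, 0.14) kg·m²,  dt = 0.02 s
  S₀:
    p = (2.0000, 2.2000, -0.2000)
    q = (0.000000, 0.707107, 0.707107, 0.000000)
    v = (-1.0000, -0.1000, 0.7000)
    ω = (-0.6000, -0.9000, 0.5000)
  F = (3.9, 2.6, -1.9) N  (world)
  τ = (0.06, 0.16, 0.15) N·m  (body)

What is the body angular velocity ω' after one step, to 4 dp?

ω' = (-0.5872, -0.8457, 0.5284)

ω×(Iω) gyroscopic = (-0.0360, -0.0030, -0.0486)
(τ − ω×Iω)/I = (0.6400, 2.7167, 1.4186)
ω + α·dt = (-0.5872, -0.8457, 0.5284)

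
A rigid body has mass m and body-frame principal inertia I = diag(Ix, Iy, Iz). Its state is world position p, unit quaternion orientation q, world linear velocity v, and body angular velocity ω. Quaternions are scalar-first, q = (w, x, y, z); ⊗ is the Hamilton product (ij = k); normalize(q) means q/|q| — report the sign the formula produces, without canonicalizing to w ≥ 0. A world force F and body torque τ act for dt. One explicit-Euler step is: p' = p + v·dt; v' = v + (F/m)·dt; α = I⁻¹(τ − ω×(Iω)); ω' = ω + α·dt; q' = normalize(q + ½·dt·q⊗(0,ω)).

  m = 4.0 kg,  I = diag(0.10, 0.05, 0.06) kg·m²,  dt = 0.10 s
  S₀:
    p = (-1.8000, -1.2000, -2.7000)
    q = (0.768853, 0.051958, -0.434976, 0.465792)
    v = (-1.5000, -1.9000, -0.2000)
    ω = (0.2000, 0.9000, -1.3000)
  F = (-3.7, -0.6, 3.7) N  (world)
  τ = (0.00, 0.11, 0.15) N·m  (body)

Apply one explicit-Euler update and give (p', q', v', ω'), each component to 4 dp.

angular accel α = (0.1170, 2.4080, 2.6500)
new body rate ω' = (0.2117, 1.1408, -1.0350)
2q̇ = q⊗(0,ω) = (0.9866164, 0.3000266, 0.8526715, -0.8657515)
q' = normalize(q + ½dt·q⊗(0,ω)) = (0.8156, 0.0667, -0.3911, 0.4212)
linear accel F/m = (-0.9250, -0.1500, 0.9250)
p + v·dt = (-1.9500, -1.3900, -2.7200)
new velocity v' = (-1.5925, -1.9150, -0.1075)

p' = (-1.9500, -1.3900, -2.7200)
q' = (0.8156, 0.0667, -0.3911, 0.4212)
v' = (-1.5925, -1.9150, -0.1075)
ω' = (0.2117, 1.1408, -1.0350)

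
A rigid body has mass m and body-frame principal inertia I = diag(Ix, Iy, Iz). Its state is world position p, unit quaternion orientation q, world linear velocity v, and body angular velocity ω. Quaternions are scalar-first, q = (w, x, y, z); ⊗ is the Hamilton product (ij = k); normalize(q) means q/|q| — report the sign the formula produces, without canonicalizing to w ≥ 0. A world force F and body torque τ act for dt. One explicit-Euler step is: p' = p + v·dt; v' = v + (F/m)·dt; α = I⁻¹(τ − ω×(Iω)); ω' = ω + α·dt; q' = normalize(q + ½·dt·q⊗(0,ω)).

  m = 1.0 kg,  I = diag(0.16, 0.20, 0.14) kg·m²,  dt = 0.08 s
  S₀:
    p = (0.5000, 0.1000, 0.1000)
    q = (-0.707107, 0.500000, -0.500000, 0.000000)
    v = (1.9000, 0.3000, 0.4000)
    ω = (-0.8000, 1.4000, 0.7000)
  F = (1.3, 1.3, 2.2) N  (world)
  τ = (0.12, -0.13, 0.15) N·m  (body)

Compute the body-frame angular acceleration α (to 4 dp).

α = (1.1175, -0.5940, 1.3914)

precession coupling ω×(Iω) = (-0.0588, -0.0112, -0.0448)
α = I⁻¹(τ − ω×Iω) = (1.1175, -0.5940, 1.3914)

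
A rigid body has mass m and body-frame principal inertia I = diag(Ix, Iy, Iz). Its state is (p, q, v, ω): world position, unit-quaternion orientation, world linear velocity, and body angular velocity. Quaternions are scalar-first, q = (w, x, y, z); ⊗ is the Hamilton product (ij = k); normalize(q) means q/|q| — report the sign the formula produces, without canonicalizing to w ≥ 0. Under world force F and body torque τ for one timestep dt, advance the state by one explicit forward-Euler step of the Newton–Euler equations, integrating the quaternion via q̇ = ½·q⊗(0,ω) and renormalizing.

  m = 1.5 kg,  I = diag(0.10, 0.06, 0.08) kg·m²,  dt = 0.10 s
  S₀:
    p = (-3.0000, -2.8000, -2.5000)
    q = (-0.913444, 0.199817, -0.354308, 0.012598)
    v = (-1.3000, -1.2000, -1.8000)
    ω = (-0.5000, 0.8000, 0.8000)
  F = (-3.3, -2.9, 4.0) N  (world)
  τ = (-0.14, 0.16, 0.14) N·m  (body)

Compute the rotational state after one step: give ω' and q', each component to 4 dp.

α = I⁻¹(τ − ω×Iω) = (-1.5280, 2.8000, 1.5500)
ω + α·dt = (-0.6528, 1.0800, 0.9550)
2q̇ = q⊗(0,ω) = (0.3732765, 0.1631972, -0.8969078, -0.7480556)
q + ½dt·q⊗(0,ω), renormalized = (-0.8931, 0.2076, -0.3984, -0.0248)

ω' = (-0.6528, 1.0800, 0.9550)
q' = (-0.8931, 0.2076, -0.3984, -0.0248)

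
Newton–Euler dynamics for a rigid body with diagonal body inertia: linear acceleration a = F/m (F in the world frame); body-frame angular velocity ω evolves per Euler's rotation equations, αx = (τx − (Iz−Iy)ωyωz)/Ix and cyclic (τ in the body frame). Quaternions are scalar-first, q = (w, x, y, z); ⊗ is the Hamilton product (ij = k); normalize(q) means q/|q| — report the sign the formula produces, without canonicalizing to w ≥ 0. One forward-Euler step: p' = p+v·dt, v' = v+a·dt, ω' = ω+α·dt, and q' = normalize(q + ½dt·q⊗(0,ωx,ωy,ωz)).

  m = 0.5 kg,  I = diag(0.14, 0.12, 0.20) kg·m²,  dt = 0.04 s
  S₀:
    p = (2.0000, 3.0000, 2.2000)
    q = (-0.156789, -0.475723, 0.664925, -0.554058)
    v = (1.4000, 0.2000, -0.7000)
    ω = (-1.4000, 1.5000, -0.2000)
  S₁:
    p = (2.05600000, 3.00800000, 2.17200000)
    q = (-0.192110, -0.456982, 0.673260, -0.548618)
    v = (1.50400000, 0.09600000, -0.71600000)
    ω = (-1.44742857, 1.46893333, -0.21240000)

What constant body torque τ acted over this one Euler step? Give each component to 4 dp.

Δω = ω₁−ω₀ = (-0.04742857, -0.03106667, -0.01240000)
ω₀×(Iω₀) = (-0.0240, -0.0168, 0.0420)
applied torque τ = (-0.1900, -0.1100, -0.0200)

τ = (-0.1900, -0.1100, -0.0200)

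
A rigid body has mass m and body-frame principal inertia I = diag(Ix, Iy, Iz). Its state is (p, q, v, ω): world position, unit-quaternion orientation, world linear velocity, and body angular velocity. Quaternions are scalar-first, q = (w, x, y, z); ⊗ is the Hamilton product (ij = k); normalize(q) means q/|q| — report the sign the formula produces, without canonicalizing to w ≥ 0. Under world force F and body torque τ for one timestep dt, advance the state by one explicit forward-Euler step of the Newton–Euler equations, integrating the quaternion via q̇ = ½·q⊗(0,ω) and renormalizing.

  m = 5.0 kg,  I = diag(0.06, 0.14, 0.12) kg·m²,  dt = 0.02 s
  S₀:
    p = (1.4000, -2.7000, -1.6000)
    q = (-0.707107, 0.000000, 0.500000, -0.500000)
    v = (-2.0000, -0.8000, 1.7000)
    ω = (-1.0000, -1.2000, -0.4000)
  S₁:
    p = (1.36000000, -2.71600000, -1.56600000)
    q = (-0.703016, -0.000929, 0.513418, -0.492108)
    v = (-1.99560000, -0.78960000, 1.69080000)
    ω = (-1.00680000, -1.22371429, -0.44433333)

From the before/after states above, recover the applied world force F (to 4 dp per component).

Δv = v₁−v₀ = (0.00440000, 0.01040000, -0.00920000)
applied force F = (1.1000, 2.6000, -2.3000)

F = (1.1000, 2.6000, -2.3000)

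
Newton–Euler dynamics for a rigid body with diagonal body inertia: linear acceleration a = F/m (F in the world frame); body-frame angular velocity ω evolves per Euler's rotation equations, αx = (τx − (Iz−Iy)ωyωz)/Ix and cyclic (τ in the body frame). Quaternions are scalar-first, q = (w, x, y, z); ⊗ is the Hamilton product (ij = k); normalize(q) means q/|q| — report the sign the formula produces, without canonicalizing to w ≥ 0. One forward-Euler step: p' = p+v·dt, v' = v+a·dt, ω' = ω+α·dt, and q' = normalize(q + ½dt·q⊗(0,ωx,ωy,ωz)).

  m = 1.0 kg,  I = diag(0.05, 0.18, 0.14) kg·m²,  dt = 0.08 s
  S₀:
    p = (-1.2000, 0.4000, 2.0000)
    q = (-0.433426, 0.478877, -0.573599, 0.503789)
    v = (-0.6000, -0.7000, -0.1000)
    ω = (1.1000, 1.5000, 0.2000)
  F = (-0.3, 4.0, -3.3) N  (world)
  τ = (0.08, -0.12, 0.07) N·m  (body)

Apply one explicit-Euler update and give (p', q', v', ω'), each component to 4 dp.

a = F/m = (-0.3000, 4.0000, -3.3000)
new position p' = (-1.2480, 0.3440, 1.9920)
v + (F/m)dt = (-0.6240, -0.3800, -0.3640)
angular accel α = (1.8400, -0.5567, -1.0321)
new body rate ω' = (1.2472, 1.4555, 0.1174)
Hamilton product q⊗(0,ω) = (0.2328760, -1.3471719, -0.1917465, 1.2625892)
updated quaternion q' = (-0.4229, 0.4238, -0.5796, 0.5527)

p' = (-1.2480, 0.3440, 1.9920)
q' = (-0.4229, 0.4238, -0.5796, 0.5527)
v' = (-0.6240, -0.3800, -0.3640)
ω' = (1.2472, 1.4555, 0.1174)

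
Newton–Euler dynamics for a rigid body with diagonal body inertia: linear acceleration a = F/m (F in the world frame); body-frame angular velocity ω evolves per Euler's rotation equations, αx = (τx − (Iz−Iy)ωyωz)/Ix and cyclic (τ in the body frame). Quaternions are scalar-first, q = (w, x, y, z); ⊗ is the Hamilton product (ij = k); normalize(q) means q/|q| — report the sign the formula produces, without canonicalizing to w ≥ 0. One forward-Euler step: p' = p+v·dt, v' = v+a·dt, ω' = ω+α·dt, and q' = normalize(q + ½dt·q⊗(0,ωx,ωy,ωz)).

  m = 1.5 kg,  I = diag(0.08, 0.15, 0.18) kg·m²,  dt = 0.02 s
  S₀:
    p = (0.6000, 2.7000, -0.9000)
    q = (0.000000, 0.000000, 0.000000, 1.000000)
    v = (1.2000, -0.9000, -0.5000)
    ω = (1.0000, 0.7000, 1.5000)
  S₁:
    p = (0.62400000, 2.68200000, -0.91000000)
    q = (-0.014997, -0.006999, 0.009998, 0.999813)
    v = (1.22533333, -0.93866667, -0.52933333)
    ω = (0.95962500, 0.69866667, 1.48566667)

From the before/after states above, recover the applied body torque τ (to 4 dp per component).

τ = (-0.1300, -0.1600, -0.0800)

rate change Δω = (-0.04037500, -0.00133333, -0.01433333)
ω₀×(Iω₀) = (0.0315, -0.1500, 0.0490)
τ = I·(Δω/dt) + ω₀×(Iω₀) = (-0.1300, -0.1600, -0.0800)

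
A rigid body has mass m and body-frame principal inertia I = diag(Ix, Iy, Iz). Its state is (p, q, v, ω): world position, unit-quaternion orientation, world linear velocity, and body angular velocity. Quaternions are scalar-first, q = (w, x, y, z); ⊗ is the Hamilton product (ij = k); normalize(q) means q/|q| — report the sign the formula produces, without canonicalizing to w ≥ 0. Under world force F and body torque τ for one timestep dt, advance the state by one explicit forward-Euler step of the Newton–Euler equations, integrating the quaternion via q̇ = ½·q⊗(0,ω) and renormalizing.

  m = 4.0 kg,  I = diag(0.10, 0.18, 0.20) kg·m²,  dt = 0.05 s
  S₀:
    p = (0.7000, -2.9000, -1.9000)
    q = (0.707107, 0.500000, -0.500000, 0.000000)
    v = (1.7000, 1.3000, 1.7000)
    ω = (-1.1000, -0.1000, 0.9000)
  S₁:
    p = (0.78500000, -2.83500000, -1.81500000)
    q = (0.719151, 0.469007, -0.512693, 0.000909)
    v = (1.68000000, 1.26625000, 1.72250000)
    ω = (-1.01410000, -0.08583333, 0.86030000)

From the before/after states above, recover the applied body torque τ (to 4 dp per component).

τ = (0.1700, 0.1500, -0.1500)

Δω = ω₁−ω₀ = (0.08590000, 0.01416667, -0.03970000)
τ = I·(Δω/dt) + ω₀×(Iω₀) = (0.1700, 0.1500, -0.1500)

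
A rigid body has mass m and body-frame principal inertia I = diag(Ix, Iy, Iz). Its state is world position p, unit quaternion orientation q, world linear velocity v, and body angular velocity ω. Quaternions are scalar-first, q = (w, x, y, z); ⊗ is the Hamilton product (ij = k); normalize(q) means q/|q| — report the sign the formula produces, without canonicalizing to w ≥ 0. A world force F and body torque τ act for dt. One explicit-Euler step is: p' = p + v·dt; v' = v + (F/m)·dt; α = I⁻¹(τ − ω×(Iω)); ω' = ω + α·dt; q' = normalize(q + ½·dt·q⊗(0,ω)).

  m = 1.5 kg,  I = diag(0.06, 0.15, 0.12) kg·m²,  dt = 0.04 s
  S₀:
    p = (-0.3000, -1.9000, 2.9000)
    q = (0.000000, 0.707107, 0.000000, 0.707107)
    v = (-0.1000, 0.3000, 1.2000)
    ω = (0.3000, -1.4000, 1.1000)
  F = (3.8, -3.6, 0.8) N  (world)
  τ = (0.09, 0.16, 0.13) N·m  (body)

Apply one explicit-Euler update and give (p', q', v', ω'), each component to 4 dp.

a = (2.5333, -2.4000, 0.5333)
p' = p + v·dt = (-0.3040, -1.8880, 2.9480)
v' = v + a·dt = (0.0013, 0.2040, 1.2213)
gyro term ω×Iω = (0.0462, -0.0198, -0.0378)
angular accel α = (0.7300, 1.1987, 1.3983)
ω + α·dt = (0.3292, -1.3521, 1.1559)
Hamilton product q⊗(0,ω) = (-0.9899498, 0.9899498, -0.5656856, -0.9899498)
q' = normalize(q + ½dt·q⊗(0,ω)) = (-0.0198, 0.7264, -0.0113, 0.6869)

p' = (-0.3040, -1.8880, 2.9480)
q' = (-0.0198, 0.7264, -0.0113, 0.6869)
v' = (0.0013, 0.2040, 1.2213)
ω' = (0.3292, -1.3521, 1.1559)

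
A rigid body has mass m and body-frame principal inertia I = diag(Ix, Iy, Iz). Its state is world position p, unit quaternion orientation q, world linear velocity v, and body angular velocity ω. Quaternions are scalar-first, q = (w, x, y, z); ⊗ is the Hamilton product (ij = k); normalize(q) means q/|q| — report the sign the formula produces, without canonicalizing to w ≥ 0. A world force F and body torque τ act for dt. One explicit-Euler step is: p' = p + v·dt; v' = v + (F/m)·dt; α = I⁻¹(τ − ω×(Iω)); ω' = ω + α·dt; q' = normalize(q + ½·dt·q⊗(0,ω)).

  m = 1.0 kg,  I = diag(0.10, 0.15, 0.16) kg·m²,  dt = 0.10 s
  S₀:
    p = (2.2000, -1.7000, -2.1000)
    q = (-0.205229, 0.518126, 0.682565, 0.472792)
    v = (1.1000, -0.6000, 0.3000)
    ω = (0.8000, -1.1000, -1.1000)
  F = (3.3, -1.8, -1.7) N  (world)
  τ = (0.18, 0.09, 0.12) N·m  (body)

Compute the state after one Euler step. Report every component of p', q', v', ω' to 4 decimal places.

p' = (2.3100, -1.7600, -2.0700)
q' = (-0.1618, 0.4965, 0.7384, 0.4267)
v' = (1.4300, -0.7800, 0.1300)
ω' = (0.9679, -1.0752, -0.9975)

linear accel F/m = (3.3000, -1.8000, -1.7000)
p' = p + v·dt = (2.3100, -1.7600, -2.0700)
v + (F/m)dt = (1.4300, -0.7800, 0.1300)
α = I⁻¹(τ − ω×Iω) = (1.6790, 0.2480, 1.0250)
ω + α·dt = (0.9679, -1.0752, -0.9975)
Hamilton product q⊗(0,ω) = (0.8563919, -0.3949335, 1.1739241, -0.8902387)
q' = normalize(q + ½dt·q⊗(0,ω)) = (-0.1618, 0.4965, 0.7384, 0.4267)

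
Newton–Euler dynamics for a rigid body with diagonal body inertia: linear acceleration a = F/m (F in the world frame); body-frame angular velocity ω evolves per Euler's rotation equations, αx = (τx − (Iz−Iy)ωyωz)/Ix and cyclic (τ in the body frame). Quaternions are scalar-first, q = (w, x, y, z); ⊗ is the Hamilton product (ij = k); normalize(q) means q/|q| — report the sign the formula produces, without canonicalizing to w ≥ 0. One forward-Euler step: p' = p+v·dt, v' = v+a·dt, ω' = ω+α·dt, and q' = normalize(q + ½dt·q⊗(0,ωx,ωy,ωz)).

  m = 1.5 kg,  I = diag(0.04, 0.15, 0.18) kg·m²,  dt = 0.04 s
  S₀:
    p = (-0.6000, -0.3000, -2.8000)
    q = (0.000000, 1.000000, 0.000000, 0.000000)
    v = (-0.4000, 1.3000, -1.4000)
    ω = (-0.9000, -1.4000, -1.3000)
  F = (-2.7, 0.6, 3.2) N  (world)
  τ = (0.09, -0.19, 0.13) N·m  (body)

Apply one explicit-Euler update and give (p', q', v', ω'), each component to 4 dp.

α = I⁻¹(τ − ω×Iω) = (0.8850, -0.1747, -0.0478)
ω + α·dt = (-0.8646, -1.4070, -1.3019)
Hamilton product q⊗(0,ω) = (0.9000000, 0.0000000, 1.3000000, -1.4000000)
q' = normalize(q + ½dt·q⊗(0,ω)) = (0.0180, 0.9991, 0.0260, -0.0280)
p' = p + v·dt = (-0.6160, -0.2480, -2.8560)
new velocity v' = (-0.4720, 1.3160, -1.3147)

p' = (-0.6160, -0.2480, -2.8560)
q' = (0.0180, 0.9991, 0.0260, -0.0280)
v' = (-0.4720, 1.3160, -1.3147)
ω' = (-0.8646, -1.4070, -1.3019)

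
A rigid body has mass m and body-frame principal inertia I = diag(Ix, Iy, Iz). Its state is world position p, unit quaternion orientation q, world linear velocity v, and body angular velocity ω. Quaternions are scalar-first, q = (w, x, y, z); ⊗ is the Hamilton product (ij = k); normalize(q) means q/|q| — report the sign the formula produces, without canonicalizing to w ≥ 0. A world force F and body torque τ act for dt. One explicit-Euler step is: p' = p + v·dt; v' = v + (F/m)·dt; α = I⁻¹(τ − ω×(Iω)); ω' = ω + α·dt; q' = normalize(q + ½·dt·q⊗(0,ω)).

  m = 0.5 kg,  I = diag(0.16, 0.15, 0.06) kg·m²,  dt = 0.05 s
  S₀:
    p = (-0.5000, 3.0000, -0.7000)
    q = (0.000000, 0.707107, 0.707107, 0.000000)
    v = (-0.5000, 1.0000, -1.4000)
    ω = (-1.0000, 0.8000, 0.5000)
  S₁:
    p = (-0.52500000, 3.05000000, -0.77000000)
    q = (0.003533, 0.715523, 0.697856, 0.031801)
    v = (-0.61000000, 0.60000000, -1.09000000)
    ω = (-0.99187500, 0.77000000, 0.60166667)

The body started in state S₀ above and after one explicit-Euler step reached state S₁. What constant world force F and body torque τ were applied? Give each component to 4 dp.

Δω = ω₁−ω₀ = (0.00812500, -0.03000000, 0.10166667)
applied torque τ = (-0.0100, -0.1400, 0.1300)
v₁ − v₀ = (-0.11000000, -0.40000000, 0.31000000)
m·(v₁−v₀)/dt = (-1.1000, -4.0000, 3.1000)

F = (-1.1000, -4.0000, 3.1000)
τ = (-0.0100, -0.1400, 0.1300)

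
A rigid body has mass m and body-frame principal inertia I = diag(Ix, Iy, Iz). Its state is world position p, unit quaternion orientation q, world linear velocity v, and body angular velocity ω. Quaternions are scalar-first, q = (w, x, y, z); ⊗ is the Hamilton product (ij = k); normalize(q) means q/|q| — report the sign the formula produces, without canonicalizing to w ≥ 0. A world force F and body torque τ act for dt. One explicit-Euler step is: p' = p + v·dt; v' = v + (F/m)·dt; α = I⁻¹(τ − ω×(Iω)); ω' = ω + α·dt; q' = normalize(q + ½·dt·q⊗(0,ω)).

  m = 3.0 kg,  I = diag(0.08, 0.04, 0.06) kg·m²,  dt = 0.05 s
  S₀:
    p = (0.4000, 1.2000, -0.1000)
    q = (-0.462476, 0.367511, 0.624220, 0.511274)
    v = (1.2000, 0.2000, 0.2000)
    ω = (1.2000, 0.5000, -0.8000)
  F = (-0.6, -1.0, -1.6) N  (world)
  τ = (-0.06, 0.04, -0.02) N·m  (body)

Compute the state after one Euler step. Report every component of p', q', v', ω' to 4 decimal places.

p' = (0.4600, 1.2100, -0.0900)
q' = (-0.4707, 0.3345, 0.6407, 0.5060)
v' = (1.1900, 0.1833, 0.1733)
ω' = (1.1675, 0.5740, -0.7967)

(τ − ω×Iω)/I = (-0.6500, 1.4800, 0.0667)
ω + α·dt = (1.1675, 0.5740, -0.7967)
Hamilton product q⊗(0,ω) = (-0.3441040, -1.3099842, 0.6762996, -0.1953277)
q + ½dt·q⊗(0,ω), renormalized = (-0.4707, 0.3345, 0.6407, 0.5060)
a = F/m = (-0.2000, -0.3333, -0.5333)
new position p' = (0.4600, 1.2100, -0.0900)
v + (F/m)dt = (1.1900, 0.1833, 0.1733)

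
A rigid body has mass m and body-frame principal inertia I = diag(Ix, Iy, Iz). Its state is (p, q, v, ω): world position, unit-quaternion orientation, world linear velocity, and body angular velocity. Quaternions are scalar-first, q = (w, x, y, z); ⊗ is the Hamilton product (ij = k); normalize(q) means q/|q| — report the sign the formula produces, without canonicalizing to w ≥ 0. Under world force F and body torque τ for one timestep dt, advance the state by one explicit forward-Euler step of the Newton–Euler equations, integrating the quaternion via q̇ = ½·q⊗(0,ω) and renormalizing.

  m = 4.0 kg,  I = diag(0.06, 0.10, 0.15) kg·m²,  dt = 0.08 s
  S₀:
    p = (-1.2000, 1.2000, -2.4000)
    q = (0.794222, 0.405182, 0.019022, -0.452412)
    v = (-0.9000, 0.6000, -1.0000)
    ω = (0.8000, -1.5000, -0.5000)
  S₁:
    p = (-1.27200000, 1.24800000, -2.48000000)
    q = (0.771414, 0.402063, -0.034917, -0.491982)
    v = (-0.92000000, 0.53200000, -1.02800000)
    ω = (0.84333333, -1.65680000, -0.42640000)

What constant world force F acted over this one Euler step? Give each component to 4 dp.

v₁ − v₀ = (-0.02000000, -0.06800000, -0.02800000)
F = m·Δv/dt = (-1.0000, -3.4000, -1.4000)

F = (-1.0000, -3.4000, -1.4000)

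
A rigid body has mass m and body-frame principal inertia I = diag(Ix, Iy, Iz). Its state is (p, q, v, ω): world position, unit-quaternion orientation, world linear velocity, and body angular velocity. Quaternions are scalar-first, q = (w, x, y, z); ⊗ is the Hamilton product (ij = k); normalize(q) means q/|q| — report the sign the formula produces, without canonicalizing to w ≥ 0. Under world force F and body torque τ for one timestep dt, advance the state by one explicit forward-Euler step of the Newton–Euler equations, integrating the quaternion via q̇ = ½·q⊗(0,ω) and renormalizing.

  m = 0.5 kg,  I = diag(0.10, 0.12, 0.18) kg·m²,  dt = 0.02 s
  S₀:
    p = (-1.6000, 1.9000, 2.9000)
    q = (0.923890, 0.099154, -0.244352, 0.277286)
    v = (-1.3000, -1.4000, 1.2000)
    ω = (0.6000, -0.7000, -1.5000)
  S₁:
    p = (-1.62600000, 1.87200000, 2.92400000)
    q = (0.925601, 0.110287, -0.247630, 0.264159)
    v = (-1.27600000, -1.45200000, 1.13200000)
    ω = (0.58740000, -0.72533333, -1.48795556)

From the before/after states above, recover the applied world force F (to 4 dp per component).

v₁ − v₀ = (0.02400000, -0.05200000, -0.06800000)
F = m·Δv/dt = (0.6000, -1.3000, -1.7000)

F = (0.6000, -1.3000, -1.7000)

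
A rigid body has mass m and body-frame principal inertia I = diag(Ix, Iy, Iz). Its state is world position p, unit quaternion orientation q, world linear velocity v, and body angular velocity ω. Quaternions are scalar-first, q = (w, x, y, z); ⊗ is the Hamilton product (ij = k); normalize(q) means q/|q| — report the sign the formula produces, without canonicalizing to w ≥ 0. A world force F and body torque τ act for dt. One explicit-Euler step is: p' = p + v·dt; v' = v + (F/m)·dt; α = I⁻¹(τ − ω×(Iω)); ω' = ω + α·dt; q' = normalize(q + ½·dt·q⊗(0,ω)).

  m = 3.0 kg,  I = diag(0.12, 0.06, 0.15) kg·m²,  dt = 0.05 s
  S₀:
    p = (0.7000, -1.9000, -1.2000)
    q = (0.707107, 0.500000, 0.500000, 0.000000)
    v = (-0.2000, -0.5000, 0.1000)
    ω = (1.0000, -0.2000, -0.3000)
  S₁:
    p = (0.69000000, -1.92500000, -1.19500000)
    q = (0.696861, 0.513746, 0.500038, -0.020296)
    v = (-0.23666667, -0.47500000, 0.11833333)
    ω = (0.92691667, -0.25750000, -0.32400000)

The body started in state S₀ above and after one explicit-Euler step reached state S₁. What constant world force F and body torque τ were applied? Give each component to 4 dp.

F = (-2.2000, 1.5000, 1.1000)
τ = (-0.1700, -0.0600, -0.0600)

ω₁ − ω₀ = (-0.07308333, -0.05750000, -0.02400000)
τ = I·(Δω/dt) + ω₀×(Iω₀) = (-0.1700, -0.0600, -0.0600)
v₁ − v₀ = (-0.03666667, 0.02500000, 0.01833333)
m·(v₁−v₀)/dt = (-2.2000, 1.5000, 1.1000)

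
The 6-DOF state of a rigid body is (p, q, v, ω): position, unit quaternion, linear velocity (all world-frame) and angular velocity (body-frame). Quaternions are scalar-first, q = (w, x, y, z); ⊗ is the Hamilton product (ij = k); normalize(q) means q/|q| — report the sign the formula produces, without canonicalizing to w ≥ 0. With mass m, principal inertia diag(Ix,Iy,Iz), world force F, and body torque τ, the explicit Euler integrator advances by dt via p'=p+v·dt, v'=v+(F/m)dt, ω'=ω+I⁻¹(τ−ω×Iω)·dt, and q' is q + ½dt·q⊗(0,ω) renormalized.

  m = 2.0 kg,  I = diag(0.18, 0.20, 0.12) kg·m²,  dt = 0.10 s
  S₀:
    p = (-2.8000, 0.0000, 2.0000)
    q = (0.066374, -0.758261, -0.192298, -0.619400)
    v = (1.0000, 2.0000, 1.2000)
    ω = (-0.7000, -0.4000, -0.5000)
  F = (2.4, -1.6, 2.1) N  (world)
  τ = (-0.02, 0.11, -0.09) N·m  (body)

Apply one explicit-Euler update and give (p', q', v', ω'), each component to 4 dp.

p' = (-2.7000, 0.2000, 2.1200)
q' = (0.0205, -0.7673, -0.1907, -0.6119)
v' = (1.1200, 1.9200, 1.3050)
ω' = (-0.7022, -0.3555, -0.5797)

new position p' = (-2.7000, 0.2000, 2.1200)
new velocity v' = (1.1200, 1.9200, 1.3050)
precession coupling ω×(Iω) = (-0.0160, 0.0210, 0.0056)
(τ − ω×Iω)/I = (-0.0222, 0.4450, -0.7967)
ω' = ω + α·dt = (-0.7022, -0.3555, -0.5797)
Hamilton product q⊗(0,ω) = (-0.9174019, -0.1980728, 0.0278999, 0.1355088)
q + ½dt·q⊗(0,ω), renormalized = (0.0205, -0.7673, -0.1907, -0.6119)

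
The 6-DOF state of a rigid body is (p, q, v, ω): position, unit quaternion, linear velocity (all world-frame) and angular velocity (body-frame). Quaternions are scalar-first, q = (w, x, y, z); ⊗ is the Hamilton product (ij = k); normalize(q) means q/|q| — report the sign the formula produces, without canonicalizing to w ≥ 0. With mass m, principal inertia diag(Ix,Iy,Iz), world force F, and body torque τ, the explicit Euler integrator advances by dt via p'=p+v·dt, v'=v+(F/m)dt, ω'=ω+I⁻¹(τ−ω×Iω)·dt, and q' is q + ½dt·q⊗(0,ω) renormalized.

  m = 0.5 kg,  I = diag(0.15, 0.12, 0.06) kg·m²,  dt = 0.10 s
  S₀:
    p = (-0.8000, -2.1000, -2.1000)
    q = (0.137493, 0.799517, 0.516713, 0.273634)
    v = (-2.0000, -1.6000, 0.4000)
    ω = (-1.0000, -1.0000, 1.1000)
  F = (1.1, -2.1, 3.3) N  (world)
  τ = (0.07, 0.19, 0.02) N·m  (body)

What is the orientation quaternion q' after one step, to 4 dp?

q' = (0.1875, 0.8314, 0.4504, 0.2660)

q⊗(0,ω) = (1.0152326, 0.7045253, -1.2905957, -0.1315617)
q + ½dt·q⊗(0,ω), renormalized = (0.1875, 0.8314, 0.4504, 0.2660)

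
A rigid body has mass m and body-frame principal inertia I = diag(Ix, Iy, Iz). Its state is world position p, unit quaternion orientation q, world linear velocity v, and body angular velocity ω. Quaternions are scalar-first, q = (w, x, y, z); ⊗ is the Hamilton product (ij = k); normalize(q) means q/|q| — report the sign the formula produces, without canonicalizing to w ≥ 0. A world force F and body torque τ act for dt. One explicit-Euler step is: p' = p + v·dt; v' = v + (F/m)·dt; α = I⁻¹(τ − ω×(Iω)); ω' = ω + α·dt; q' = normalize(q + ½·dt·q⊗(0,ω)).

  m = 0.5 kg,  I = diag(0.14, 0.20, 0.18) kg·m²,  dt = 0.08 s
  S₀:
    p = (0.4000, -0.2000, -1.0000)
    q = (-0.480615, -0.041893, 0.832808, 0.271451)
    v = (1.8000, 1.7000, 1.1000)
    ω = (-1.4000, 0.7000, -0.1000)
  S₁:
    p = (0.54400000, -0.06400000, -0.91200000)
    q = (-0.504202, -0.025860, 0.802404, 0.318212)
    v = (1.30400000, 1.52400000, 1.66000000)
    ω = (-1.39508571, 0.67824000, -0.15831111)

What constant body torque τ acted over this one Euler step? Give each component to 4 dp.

ω₁ − ω₀ = (0.00491429, -0.02176000, -0.05831111)
ω₀×(Iω₀) = (0.0014, -0.0056, -0.0588)
I·α + gyro = (0.0100, -0.0600, -0.1900)

τ = (0.0100, -0.0600, -0.1900)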